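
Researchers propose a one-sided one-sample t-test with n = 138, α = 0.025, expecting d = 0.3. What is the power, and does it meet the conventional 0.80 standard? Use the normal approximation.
Power ≈ 0.94; the study is adequately powered (power ≥ 0.80)

Power calculation (one-sample t-test, normal approximation):
z_β = d · √n - z_α
z_β = 0.3 · √138 - 1.960
z_β = 0.3 · 11.747 - 1.960
z_β = 1.564

Power = Φ(z_β) = Φ(1.564) ≈ 0.941

Effect size d = 0.3 is small by Cohen's convention (0.2/0.5/0.8).

Threshold: power ≥ 0.80 is conventionally adequate.
Power ≈ 0.94 → the study is adequately powered (power ≥ 0.80).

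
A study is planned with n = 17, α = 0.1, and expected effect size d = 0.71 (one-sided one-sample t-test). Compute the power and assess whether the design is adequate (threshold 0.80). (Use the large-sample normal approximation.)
Power ≈ 0.95; the study is adequately powered (power ≥ 0.80)

Power calculation (one-sample t-test, normal approximation):
z_β = d · √n - z_α
z_β = 0.71 · √17 - 1.282
z_β = 0.71 · 4.123 - 1.282
z_β = 1.646

Power = Φ(z_β) = Φ(1.646) ≈ 0.950

Effect size d = 0.71 is medium by Cohen's convention (0.2/0.5/0.8).

Threshold: power ≥ 0.80 is conventionally adequate.
Power ≈ 0.95 → the study is adequately powered (power ≥ 0.80).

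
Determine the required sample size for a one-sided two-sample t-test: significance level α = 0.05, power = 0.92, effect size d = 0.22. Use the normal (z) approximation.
n = 385 per group

Sample size formula (two-sample t-test, normal approximation):
n = 2 · ((z_α + z_β) / d)²

z_α = 1.645 (for α = 0.05, one-sided)
z_β = 1.405 (for power = 0.92)
d = 0.22

n = 2 · ((1.645 + 1.405) / 0.22)²
n = 2 · (13.864)²
n ≈ 384.42
Round up to the next whole number: n = 385 per group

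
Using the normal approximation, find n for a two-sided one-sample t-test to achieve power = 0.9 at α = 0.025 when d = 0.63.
n = 32

Sample size formula (one-sample t-test, normal approximation):
n = ((z_{α/2} + z_β) / d)²

z_{α/2} = 2.241 (for α = 0.025, two-sided)
z_β = 1.282 (for power = 0.9)
d = 0.63

n = ((2.241 + 1.282) / 0.63)²
n = (5.592)²
n ≈ 31.27
Round up to the next whole number: n = 32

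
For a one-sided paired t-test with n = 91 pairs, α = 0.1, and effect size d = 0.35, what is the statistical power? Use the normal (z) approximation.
Power ≈ 0.98

Power calculation (paired t-test, normal approximation):
z_β = d · √n - z_α
z_β = 0.35 · √91 - 1.282
z_β = 0.35 · 9.539 - 1.282
z_β = 2.057

Power = Φ(z_β) = Φ(2.057) ≈ 0.980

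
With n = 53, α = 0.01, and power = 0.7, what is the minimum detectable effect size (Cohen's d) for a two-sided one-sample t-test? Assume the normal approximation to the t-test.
d ≈ 0.43

Minimum detectable effect (one-sample t-test, normal approximation):
d = (z_{α/2} + z_β) / √n
d = (2.576 + 0.524) / √53
d = 3.100 / 7.280
d ≈ 0.43

By Cohen's convention (0.2 small / 0.5 medium / 0.8 large): small effect.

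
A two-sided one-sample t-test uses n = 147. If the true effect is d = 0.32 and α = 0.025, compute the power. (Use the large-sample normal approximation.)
Power ≈ 0.95

Power calculation (one-sample t-test, normal approximation):
z_β = d · √n - z_{α/2}
z_β = 0.32 · √147 - 2.241
z_β = 0.32 · 12.124 - 2.241
z_β = 1.638

Power = Φ(z_β) = Φ(1.638) ≈ 0.949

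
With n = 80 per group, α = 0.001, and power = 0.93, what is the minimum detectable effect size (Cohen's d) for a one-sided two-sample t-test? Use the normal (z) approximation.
d ≈ 0.72

Minimum detectable effect (two-sample t-test, normal approximation):
d = (z_α + z_β) / √(n/2)
d = (3.090 + 1.476) / √(80/2)
d = 4.566 / 6.325
d ≈ 0.72

By Cohen's convention (0.2 small / 0.5 medium / 0.8 large): medium effect.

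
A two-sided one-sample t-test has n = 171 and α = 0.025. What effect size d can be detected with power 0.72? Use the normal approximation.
d ≈ 0.22

Minimum detectable effect (one-sample t-test, normal approximation):
d = (z_{α/2} + z_β) / √n
d = (2.241 + 0.583) / √171
d = 2.824 / 13.077
d ≈ 0.22

By Cohen's convention (0.2 small / 0.5 medium / 0.8 large): small effect.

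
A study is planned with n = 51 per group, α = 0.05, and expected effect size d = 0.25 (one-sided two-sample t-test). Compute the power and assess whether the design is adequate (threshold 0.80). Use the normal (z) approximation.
Power ≈ 0.35; the study is underpowered (power < 0.80)

Power calculation (two-sample t-test, normal approximation):
z_β = d · √(n/2) - z_α
z_β = 0.25 · √(51/2) - 1.645
z_β = 0.25 · 5.050 - 1.645
z_β = -0.382

Power = Φ(z_β) = Φ(-0.382) ≈ 0.351

Effect size d = 0.25 is small by Cohen's convention (0.2/0.5/0.8).

Threshold: power ≥ 0.80 is conventionally adequate.
Power ≈ 0.35 → the study is underpowered (power < 0.80).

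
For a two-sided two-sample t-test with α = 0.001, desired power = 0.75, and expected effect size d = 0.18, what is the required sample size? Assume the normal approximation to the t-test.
n = 971 per group

Sample size formula (two-sample t-test, normal approximation):
n = 2 · ((z_{α/2} + z_β) / d)²

z_{α/2} = 3.291 (for α = 0.001, two-sided)
z_β = 0.674 (for power = 0.75)
d = 0.18

n = 2 · ((3.291 + 0.674) / 0.18)²
n = 2 · (22.028)²
n ≈ 970.47
Round up to the next whole number: n = 971 per group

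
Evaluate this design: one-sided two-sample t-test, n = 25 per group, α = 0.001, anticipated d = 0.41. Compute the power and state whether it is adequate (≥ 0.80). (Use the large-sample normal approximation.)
Power ≈ 0.05; the study is underpowered (power < 0.80)

Power calculation (two-sample t-test, normal approximation):
z_β = d · √(n/2) - z_α
z_β = 0.41 · √(25/2) - 3.090
z_β = 0.41 · 3.536 - 3.090
z_β = -1.641

Power = Φ(z_β) = Φ(-1.641) ≈ 0.050

Effect size d = 0.41 is small by Cohen's convention (0.2/0.5/0.8).

Threshold: power ≥ 0.80 is conventionally adequate.
Power ≈ 0.05 → the study is underpowered (power < 0.80).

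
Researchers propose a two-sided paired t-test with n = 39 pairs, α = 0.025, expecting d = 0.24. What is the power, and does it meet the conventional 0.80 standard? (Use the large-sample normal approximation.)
Power ≈ 0.23; the study is underpowered (power < 0.80)

Power calculation (paired t-test, normal approximation):
z_β = d · √n - z_{α/2}
z_β = 0.24 · √39 - 2.241
z_β = 0.24 · 6.245 - 2.241
z_β = -0.743

Power = Φ(z_β) = Φ(-0.743) ≈ 0.229

Effect size d = 0.24 is small by Cohen's convention (0.2/0.5/0.8).

Threshold: power ≥ 0.80 is conventionally adequate.
Power ≈ 0.23 → the study is underpowered (power < 0.80).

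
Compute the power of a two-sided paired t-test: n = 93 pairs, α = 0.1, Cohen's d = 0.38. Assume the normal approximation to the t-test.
Power ≈ 0.98

Power calculation (paired t-test, normal approximation):
z_β = d · √n - z_{α/2}
z_β = 0.38 · √93 - 1.645
z_β = 0.38 · 9.644 - 1.645
z_β = 2.020

Power = Φ(z_β) = Φ(2.020) ≈ 0.978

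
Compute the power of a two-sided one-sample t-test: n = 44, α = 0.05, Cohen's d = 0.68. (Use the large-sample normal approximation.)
Power ≈ 0.99

Power calculation (one-sample t-test, normal approximation):
z_β = d · √n - z_{α/2}
z_β = 0.68 · √44 - 1.960
z_β = 0.68 · 6.633 - 1.960
z_β = 2.551

Power = Φ(z_β) = Φ(2.551) ≈ 0.995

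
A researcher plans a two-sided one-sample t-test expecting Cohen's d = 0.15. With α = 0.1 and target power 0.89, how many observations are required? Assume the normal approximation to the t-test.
n = 367

Sample size formula (one-sample t-test, normal approximation):
n = ((z_{α/2} + z_β) / d)²

z_{α/2} = 1.645 (for α = 0.1, two-sided)
z_β = 1.227 (for power = 0.89)
d = 0.15

n = ((1.645 + 1.227) / 0.15)²
n = (19.147)²
n ≈ 366.61
Round up to the next whole number: n = 367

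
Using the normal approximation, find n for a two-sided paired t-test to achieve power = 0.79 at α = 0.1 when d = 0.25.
n = 97 pairs

Sample size formula (paired t-test, normal approximation):
n = ((z_{α/2} + z_β) / d)²

z_{α/2} = 1.645 (for α = 0.1, two-sided)
z_β = 0.806 (for power = 0.79)
d = 0.25

n = ((1.645 + 0.806) / 0.25)²
n = (9.804)²
n ≈ 96.12
Round up to the next whole number: n = 97 pairs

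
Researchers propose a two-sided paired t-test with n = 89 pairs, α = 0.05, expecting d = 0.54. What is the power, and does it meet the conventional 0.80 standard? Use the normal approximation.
Power ≈ 1.00; the study is adequately powered (power ≥ 0.80)

Power calculation (paired t-test, normal approximation):
z_β = d · √n - z_{α/2}
z_β = 0.54 · √89 - 1.960
z_β = 0.54 · 9.434 - 1.960
z_β = 3.134

Power = Φ(z_β) = Φ(3.134) ≈ 0.999

Effect size d = 0.54 is medium by Cohen's convention (0.2/0.5/0.8).

Threshold: power ≥ 0.80 is conventionally adequate.
Power ≈ 1.00 → the study is adequately powered (power ≥ 0.80).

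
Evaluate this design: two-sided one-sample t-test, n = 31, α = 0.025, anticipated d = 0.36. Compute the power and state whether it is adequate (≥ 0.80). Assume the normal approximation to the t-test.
Power ≈ 0.41; the study is underpowered (power < 0.80)

Power calculation (one-sample t-test, normal approximation):
z_β = d · √n - z_{α/2}
z_β = 0.36 · √31 - 2.241
z_β = 0.36 · 5.568 - 2.241
z_β = -0.237

Power = Φ(z_β) = Φ(-0.237) ≈ 0.406

Effect size d = 0.36 is small by Cohen's convention (0.2/0.5/0.8).

Threshold: power ≥ 0.80 is conventionally adequate.
Power ≈ 0.41 → the study is underpowered (power < 0.80).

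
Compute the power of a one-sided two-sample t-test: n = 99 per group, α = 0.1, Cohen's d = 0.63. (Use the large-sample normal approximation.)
Power ≈ 1.00

Power calculation (two-sample t-test, normal approximation):
z_β = d · √(n/2) - z_α
z_β = 0.63 · √(99/2) - 1.282
z_β = 0.63 · 7.036 - 1.282
z_β = 3.151

Power = Φ(z_β) = Φ(3.151) ≈ 0.999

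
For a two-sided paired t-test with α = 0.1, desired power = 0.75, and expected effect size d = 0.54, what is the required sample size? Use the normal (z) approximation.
n = 19 pairs

Sample size formula (paired t-test, normal approximation):
n = ((z_{α/2} + z_β) / d)²

z_{α/2} = 1.645 (for α = 0.1, two-sided)
z_β = 0.674 (for power = 0.75)
d = 0.54

n = ((1.645 + 0.674) / 0.54)²
n = (4.294)²
n ≈ 18.44
Round up to the next whole number: n = 19 pairs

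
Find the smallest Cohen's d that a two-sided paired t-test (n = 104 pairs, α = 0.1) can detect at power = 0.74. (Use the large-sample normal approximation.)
d ≈ 0.22

Minimum detectable effect (paired t-test, normal approximation):
d = (z_{α/2} + z_β) / √n
d = (1.645 + 0.643) / √104
d = 2.288 / 10.198
d ≈ 0.22

By Cohen's convention (0.2 small / 0.5 medium / 0.8 large): small effect.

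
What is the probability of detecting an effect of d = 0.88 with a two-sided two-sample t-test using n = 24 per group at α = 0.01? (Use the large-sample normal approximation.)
Power ≈ 0.68

Power calculation (two-sample t-test, normal approximation):
z_β = d · √(n/2) - z_{α/2}
z_β = 0.88 · √(24/2) - 2.576
z_β = 0.88 · 3.464 - 2.576
z_β = 0.473

Power = Φ(z_β) = Φ(0.473) ≈ 0.682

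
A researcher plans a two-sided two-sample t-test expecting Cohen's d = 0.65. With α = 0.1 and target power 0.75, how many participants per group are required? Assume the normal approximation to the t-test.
n = 26 per group

Sample size formula (two-sample t-test, normal approximation):
n = 2 · ((z_{α/2} + z_β) / d)²

z_{α/2} = 1.645 (for α = 0.1, two-sided)
z_β = 0.674 (for power = 0.75)
d = 0.65

n = 2 · ((1.645 + 0.674) / 0.65)²
n = 2 · (3.568)²
n ≈ 25.46
Round up to the next whole number: n = 26 per group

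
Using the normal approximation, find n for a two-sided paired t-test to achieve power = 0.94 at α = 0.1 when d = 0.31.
n = 107 pairs

Sample size formula (paired t-test, normal approximation):
n = ((z_{α/2} + z_β) / d)²

z_{α/2} = 1.645 (for α = 0.1, two-sided)
z_β = 1.555 (for power = 0.94)
d = 0.31

n = ((1.645 + 1.555) / 0.31)²
n = (10.323)²
n ≈ 106.56
Round up to the next whole number: n = 107 pairs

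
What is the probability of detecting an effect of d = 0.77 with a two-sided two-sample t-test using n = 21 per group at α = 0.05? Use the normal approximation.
Power ≈ 0.70

Power calculation (two-sample t-test, normal approximation):
z_β = d · √(n/2) - z_{α/2}
z_β = 0.77 · √(21/2) - 1.960
z_β = 0.77 · 3.240 - 1.960
z_β = 0.535

Power = Φ(z_β) = Φ(0.535) ≈ 0.704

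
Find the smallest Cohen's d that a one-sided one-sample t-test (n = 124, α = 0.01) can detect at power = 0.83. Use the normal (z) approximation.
d ≈ 0.29

Minimum detectable effect (one-sample t-test, normal approximation):
d = (z_α + z_β) / √n
d = (2.326 + 0.954) / √124
d = 3.281 / 11.136
d ≈ 0.29

By Cohen's convention (0.2 small / 0.5 medium / 0.8 large): small effect.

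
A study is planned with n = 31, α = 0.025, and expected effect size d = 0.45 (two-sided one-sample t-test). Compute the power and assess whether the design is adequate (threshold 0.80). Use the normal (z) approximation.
Power ≈ 0.60; the study is underpowered (power < 0.80)

Power calculation (one-sample t-test, normal approximation):
z_β = d · √n - z_{α/2}
z_β = 0.45 · √31 - 2.241
z_β = 0.45 · 5.568 - 2.241
z_β = 0.264

Power = Φ(z_β) = Φ(0.264) ≈ 0.604

Effect size d = 0.45 is small by Cohen's convention (0.2/0.5/0.8).

Threshold: power ≥ 0.80 is conventionally adequate.
Power ≈ 0.60 → the study is underpowered (power < 0.80).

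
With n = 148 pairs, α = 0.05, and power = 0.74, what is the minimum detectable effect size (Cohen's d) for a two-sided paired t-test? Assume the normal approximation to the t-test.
d ≈ 0.21

Minimum detectable effect (paired t-test, normal approximation):
d = (z_{α/2} + z_β) / √n
d = (1.960 + 0.643) / √148
d = 2.603 / 12.166
d ≈ 0.21

By Cohen's convention (0.2 small / 0.5 medium / 0.8 large): small effect.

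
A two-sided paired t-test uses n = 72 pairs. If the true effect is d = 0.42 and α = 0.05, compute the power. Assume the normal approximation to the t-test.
Power ≈ 0.95

Power calculation (paired t-test, normal approximation):
z_β = d · √n - z_{α/2}
z_β = 0.42 · √72 - 1.960
z_β = 0.42 · 8.485 - 1.960
z_β = 1.604

Power = Φ(z_β) = Φ(1.604) ≈ 0.946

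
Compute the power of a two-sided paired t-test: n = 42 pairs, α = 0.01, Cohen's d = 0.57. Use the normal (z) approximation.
Power ≈ 0.87

Power calculation (paired t-test, normal approximation):
z_β = d · √n - z_{α/2}
z_β = 0.57 · √42 - 2.576
z_β = 0.57 · 6.481 - 2.576
z_β = 1.118

Power = Φ(z_β) = Φ(1.118) ≈ 0.868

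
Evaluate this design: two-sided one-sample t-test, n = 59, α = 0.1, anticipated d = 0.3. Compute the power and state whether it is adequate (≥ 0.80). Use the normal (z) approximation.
Power ≈ 0.75; the study is underpowered (power < 0.80)

Power calculation (one-sample t-test, normal approximation):
z_β = d · √n - z_{α/2}
z_β = 0.3 · √59 - 1.645
z_β = 0.3 · 7.681 - 1.645
z_β = 0.659

Power = Φ(z_β) = Φ(0.659) ≈ 0.745

Effect size d = 0.3 is small by Cohen's convention (0.2/0.5/0.8).

Threshold: power ≥ 0.80 is conventionally adequate.
Power ≈ 0.75 → the study is underpowered (power < 0.80).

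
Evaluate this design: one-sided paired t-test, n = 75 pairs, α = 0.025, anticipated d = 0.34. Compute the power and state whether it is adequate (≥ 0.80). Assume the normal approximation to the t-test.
Power ≈ 0.84; the study is adequately powered (power ≥ 0.80)

Power calculation (paired t-test, normal approximation):
z_β = d · √n - z_α
z_β = 0.34 · √75 - 1.960
z_β = 0.34 · 8.660 - 1.960
z_β = 0.985

Power = Φ(z_β) = Φ(0.985) ≈ 0.838

Effect size d = 0.34 is small by Cohen's convention (0.2/0.5/0.8).

Threshold: power ≥ 0.80 is conventionally adequate.
Power ≈ 0.84 → the study is adequately powered (power ≥ 0.80).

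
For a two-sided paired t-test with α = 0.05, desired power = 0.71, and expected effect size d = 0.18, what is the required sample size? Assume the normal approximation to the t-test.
n = 195 pairs

Sample size formula (paired t-test, normal approximation):
n = ((z_{α/2} + z_β) / d)²

z_{α/2} = 1.960 (for α = 0.05, two-sided)
z_β = 0.553 (for power = 0.71)
d = 0.18

n = ((1.960 + 0.553) / 0.18)²
n = (13.961)²
n ≈ 194.91
Round up to the next whole number: n = 195 pairs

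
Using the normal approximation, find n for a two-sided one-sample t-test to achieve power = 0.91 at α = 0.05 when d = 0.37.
n = 80

Sample size formula (one-sample t-test, normal approximation):
n = ((z_{α/2} + z_β) / d)²

z_{α/2} = 1.960 (for α = 0.05, two-sided)
z_β = 1.341 (for power = 0.91)
d = 0.37

n = ((1.960 + 1.341) / 0.37)²
n = (8.922)²
n ≈ 79.60
Round up to the next whole number: n = 80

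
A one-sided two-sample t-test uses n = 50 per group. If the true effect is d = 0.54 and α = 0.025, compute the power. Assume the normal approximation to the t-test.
Power ≈ 0.77

Power calculation (two-sample t-test, normal approximation):
z_β = d · √(n/2) - z_α
z_β = 0.54 · √(50/2) - 1.960
z_β = 0.54 · 5.000 - 1.960
z_β = 0.740

Power = Φ(z_β) = Φ(0.740) ≈ 0.770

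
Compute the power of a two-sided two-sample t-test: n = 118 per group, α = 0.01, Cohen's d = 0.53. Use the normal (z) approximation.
Power ≈ 0.93

Power calculation (two-sample t-test, normal approximation):
z_β = d · √(n/2) - z_{α/2}
z_β = 0.53 · √(118/2) - 2.576
z_β = 0.53 · 7.681 - 2.576
z_β = 1.495

Power = Φ(z_β) = Φ(1.495) ≈ 0.933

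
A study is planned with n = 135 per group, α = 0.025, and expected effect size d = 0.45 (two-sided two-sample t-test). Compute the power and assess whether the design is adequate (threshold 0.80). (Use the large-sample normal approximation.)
Power ≈ 0.93; the study is adequately powered (power ≥ 0.80)

Power calculation (two-sample t-test, normal approximation):
z_β = d · √(n/2) - z_{α/2}
z_β = 0.45 · √(135/2) - 2.241
z_β = 0.45 · 8.216 - 2.241
z_β = 1.456

Power = Φ(z_β) = Φ(1.456) ≈ 0.927

Effect size d = 0.45 is small by Cohen's convention (0.2/0.5/0.8).

Threshold: power ≥ 0.80 is conventionally adequate.
Power ≈ 0.93 → the study is adequately powered (power ≥ 0.80).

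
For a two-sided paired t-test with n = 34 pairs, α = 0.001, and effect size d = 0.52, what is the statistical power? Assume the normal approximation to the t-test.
Power ≈ 0.40

Power calculation (paired t-test, normal approximation):
z_β = d · √n - z_{α/2}
z_β = 0.52 · √34 - 3.291
z_β = 0.52 · 5.831 - 3.291
z_β = -0.258

Power = Φ(z_β) = Φ(-0.258) ≈ 0.398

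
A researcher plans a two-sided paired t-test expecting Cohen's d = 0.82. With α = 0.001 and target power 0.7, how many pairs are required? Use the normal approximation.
n = 22 pairs

Sample size formula (paired t-test, normal approximation):
n = ((z_{α/2} + z_β) / d)²

z_{α/2} = 3.291 (for α = 0.001, two-sided)
z_β = 0.524 (for power = 0.7)
d = 0.82

n = ((3.291 + 0.524) / 0.82)²
n = (4.652)²
n ≈ 21.64
Round up to the next whole number: n = 22 pairs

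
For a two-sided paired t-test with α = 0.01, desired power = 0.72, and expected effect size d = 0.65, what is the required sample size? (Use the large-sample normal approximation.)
n = 24 pairs

Sample size formula (paired t-test, normal approximation):
n = ((z_{α/2} + z_β) / d)²

z_{α/2} = 2.576 (for α = 0.01, two-sided)
z_β = 0.583 (for power = 0.72)
d = 0.65

n = ((2.576 + 0.583) / 0.65)²
n = (4.860)²
n ≈ 23.62
Round up to the next whole number: n = 24 pairs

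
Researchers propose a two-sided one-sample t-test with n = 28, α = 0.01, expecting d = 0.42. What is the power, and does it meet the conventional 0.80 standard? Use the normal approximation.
Power ≈ 0.36; the study is underpowered (power < 0.80)

Power calculation (one-sample t-test, normal approximation):
z_β = d · √n - z_{α/2}
z_β = 0.42 · √28 - 2.576
z_β = 0.42 · 5.292 - 2.576
z_β = -0.353

Power = Φ(z_β) = Φ(-0.353) ≈ 0.362

Effect size d = 0.42 is small by Cohen's convention (0.2/0.5/0.8).

Threshold: power ≥ 0.80 is conventionally adequate.
Power ≈ 0.36 → the study is underpowered (power < 0.80).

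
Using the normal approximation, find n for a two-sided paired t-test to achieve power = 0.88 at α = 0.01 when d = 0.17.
n = 487 pairs

Sample size formula (paired t-test, normal approximation):
n = ((z_{α/2} + z_β) / d)²

z_{α/2} = 2.576 (for α = 0.01, two-sided)
z_β = 1.175 (for power = 0.88)
d = 0.17

n = ((2.576 + 1.175) / 0.17)²
n = (22.065)²
n ≈ 486.86
Round up to the next whole number: n = 487 pairs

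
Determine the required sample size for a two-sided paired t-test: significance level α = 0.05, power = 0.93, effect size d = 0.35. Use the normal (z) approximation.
n = 97 pairs

Sample size formula (paired t-test, normal approximation):
n = ((z_{α/2} + z_β) / d)²

z_{α/2} = 1.960 (for α = 0.05, two-sided)
z_β = 1.476 (for power = 0.93)
d = 0.35

n = ((1.960 + 1.476) / 0.35)²
n = (9.817)²
n ≈ 96.37
Round up to the next whole number: n = 97 pairs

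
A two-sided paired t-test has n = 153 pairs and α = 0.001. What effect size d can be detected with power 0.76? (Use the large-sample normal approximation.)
d ≈ 0.32

Minimum detectable effect (paired t-test, normal approximation):
d = (z_{α/2} + z_β) / √n
d = (3.291 + 0.706) / √153
d = 3.997 / 12.369
d ≈ 0.32

By Cohen's convention (0.2 small / 0.5 medium / 0.8 large): small effect.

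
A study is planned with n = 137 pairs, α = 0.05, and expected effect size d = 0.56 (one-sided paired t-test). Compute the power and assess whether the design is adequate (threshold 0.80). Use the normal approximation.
Power ≈ 1.00; the study is adequately powered (power ≥ 0.80)

Power calculation (paired t-test, normal approximation):
z_β = d · √n - z_α
z_β = 0.56 · √137 - 1.645
z_β = 0.56 · 11.705 - 1.645
z_β = 4.910

Power = Φ(z_β) = Φ(4.910) ≈ 1.000

Effect size d = 0.56 is medium by Cohen's convention (0.2/0.5/0.8).

Threshold: power ≥ 0.80 is conventionally adequate.
Power ≈ 1.00 → the study is adequately powered (power ≥ 0.80).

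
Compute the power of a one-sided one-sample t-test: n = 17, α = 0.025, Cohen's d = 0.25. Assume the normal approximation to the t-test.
Power ≈ 0.18

Power calculation (one-sample t-test, normal approximation):
z_β = d · √n - z_α
z_β = 0.25 · √17 - 1.960
z_β = 0.25 · 4.123 - 1.960
z_β = -0.929

Power = Φ(z_β) = Φ(-0.929) ≈ 0.176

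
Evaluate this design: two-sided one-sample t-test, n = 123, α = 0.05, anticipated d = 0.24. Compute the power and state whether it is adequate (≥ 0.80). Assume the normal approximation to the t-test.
Power ≈ 0.76; the study is underpowered (power < 0.80)

Power calculation (one-sample t-test, normal approximation):
z_β = d · √n - z_{α/2}
z_β = 0.24 · √123 - 1.960
z_β = 0.24 · 11.091 - 1.960
z_β = 0.702

Power = Φ(z_β) = Φ(0.702) ≈ 0.759

Effect size d = 0.24 is small by Cohen's convention (0.2/0.5/0.8).

Threshold: power ≥ 0.80 is conventionally adequate.
Power ≈ 0.76 → the study is underpowered (power < 0.80).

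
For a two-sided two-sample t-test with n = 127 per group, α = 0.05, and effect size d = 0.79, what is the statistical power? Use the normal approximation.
Power ≈ 1.00

Power calculation (two-sample t-test, normal approximation):
z_β = d · √(n/2) - z_{α/2}
z_β = 0.79 · √(127/2) - 1.960
z_β = 0.79 · 7.969 - 1.960
z_β = 4.335

Power = Φ(z_β) = Φ(4.335) ≈ 1.000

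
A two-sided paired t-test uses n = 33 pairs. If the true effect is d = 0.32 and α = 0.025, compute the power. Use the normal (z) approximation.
Power ≈ 0.34

Power calculation (paired t-test, normal approximation):
z_β = d · √n - z_{α/2}
z_β = 0.32 · √33 - 2.241
z_β = 0.32 · 5.745 - 2.241
z_β = -0.403

Power = Φ(z_β) = Φ(-0.403) ≈ 0.343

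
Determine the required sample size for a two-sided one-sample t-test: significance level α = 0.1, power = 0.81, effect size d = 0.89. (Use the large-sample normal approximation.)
n = 9

Sample size formula (one-sample t-test, normal approximation):
n = ((z_{α/2} + z_β) / d)²

z_{α/2} = 1.645 (for α = 0.1, two-sided)
z_β = 0.878 (for power = 0.81)
d = 0.89

n = ((1.645 + 0.878) / 0.89)²
n = (2.835)²
n ≈ 8.04
Round up to the next whole number: n = 9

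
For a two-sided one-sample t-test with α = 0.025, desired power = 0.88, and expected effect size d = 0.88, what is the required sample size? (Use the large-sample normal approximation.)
n = 16

Sample size formula (one-sample t-test, normal approximation):
n = ((z_{α/2} + z_β) / d)²

z_{α/2} = 2.241 (for α = 0.025, two-sided)
z_β = 1.175 (for power = 0.88)
d = 0.88

n = ((2.241 + 1.175) / 0.88)²
n = (3.882)²
n ≈ 15.07
Round up to the next whole number: n = 16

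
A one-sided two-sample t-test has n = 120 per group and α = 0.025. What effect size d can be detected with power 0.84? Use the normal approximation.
d ≈ 0.38

Minimum detectable effect (two-sample t-test, normal approximation):
d = (z_α + z_β) / √(n/2)
d = (1.960 + 0.994) / √(120/2)
d = 2.954 / 7.746
d ≈ 0.38

By Cohen's convention (0.2 small / 0.5 medium / 0.8 large): small effect.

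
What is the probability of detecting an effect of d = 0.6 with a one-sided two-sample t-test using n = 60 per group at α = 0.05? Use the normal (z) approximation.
Power ≈ 0.95

Power calculation (two-sample t-test, normal approximation):
z_β = d · √(n/2) - z_α
z_β = 0.6 · √(60/2) - 1.645
z_β = 0.6 · 5.477 - 1.645
z_β = 1.641

Power = Φ(z_β) = Φ(1.641) ≈ 0.950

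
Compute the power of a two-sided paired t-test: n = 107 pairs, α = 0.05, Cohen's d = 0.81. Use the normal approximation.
Power ≈ 1.00

Power calculation (paired t-test, normal approximation):
z_β = d · √n - z_{α/2}
z_β = 0.81 · √107 - 1.960
z_β = 0.81 · 10.344 - 1.960
z_β = 6.419

Power = Φ(z_β) = Φ(6.419) ≈ 1.000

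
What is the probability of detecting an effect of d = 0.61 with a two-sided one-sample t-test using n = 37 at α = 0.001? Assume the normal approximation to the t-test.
Power ≈ 0.66

Power calculation (one-sample t-test, normal approximation):
z_β = d · √n - z_{α/2}
z_β = 0.61 · √37 - 3.291
z_β = 0.61 · 6.083 - 3.291
z_β = 0.420

Power = Φ(z_β) = Φ(0.420) ≈ 0.663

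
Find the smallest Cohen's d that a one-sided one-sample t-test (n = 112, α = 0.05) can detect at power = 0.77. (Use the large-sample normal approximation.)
d ≈ 0.23

Minimum detectable effect (one-sample t-test, normal approximation):
d = (z_α + z_β) / √n
d = (1.645 + 0.739) / √112
d = 2.384 / 10.583
d ≈ 0.23

By Cohen's convention (0.2 small / 0.5 medium / 0.8 large): small effect.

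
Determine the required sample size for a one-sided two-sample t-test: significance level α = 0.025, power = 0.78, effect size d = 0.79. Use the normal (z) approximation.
n = 24 per group

Sample size formula (two-sample t-test, normal approximation):
n = 2 · ((z_α + z_β) / d)²

z_α = 1.960 (for α = 0.025, one-sided)
z_β = 0.772 (for power = 0.78)
d = 0.79

n = 2 · ((1.960 + 0.772) / 0.79)²
n = 2 · (3.458)²
n ≈ 23.92
Round up to the next whole number: n = 24 per group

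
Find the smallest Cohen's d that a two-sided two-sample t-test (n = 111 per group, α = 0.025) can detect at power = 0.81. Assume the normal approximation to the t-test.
d ≈ 0.42

Minimum detectable effect (two-sample t-test, normal approximation):
d = (z_{α/2} + z_β) / √(n/2)
d = (2.241 + 0.878) / √(111/2)
d = 3.119 / 7.450
d ≈ 0.42

By Cohen's convention (0.2 small / 0.5 medium / 0.8 large): small effect.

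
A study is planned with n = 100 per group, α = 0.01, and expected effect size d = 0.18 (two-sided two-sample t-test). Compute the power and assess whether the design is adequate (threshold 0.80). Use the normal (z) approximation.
Power ≈ 0.10; the study is underpowered (power < 0.80)

Power calculation (two-sample t-test, normal approximation):
z_β = d · √(n/2) - z_{α/2}
z_β = 0.18 · √(100/2) - 2.576
z_β = 0.18 · 7.071 - 2.576
z_β = -1.303

Power = Φ(z_β) = Φ(-1.303) ≈ 0.096

Effect size d = 0.18 is very small by Cohen's convention (0.2/0.5/0.8).

Threshold: power ≥ 0.80 is conventionally adequate.
Power ≈ 0.10 → the study is underpowered (power < 0.80).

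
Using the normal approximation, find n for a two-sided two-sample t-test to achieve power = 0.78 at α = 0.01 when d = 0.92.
n = 27 per group

Sample size formula (two-sample t-test, normal approximation):
n = 2 · ((z_{α/2} + z_β) / d)²

z_{α/2} = 2.576 (for α = 0.01, two-sided)
z_β = 0.772 (for power = 0.78)
d = 0.92

n = 2 · ((2.576 + 0.772) / 0.92)²
n = 2 · (3.639)²
n ≈ 26.48
Round up to the next whole number: n = 27 per group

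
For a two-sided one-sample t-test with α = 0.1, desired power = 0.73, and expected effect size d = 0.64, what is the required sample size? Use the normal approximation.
n = 13

Sample size formula (one-sample t-test, normal approximation):
n = ((z_{α/2} + z_β) / d)²

z_{α/2} = 1.645 (for α = 0.1, two-sided)
z_β = 0.613 (for power = 0.73)
d = 0.64

n = ((1.645 + 0.613) / 0.64)²
n = (3.528)²
n ≈ 12.45
Round up to the next whole number: n = 13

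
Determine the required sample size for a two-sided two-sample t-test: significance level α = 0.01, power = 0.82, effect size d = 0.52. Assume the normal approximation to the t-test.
n = 91 per group

Sample size formula (two-sample t-test, normal approximation):
n = 2 · ((z_{α/2} + z_β) / d)²

z_{α/2} = 2.576 (for α = 0.01, two-sided)
z_β = 0.915 (for power = 0.82)
d = 0.52

n = 2 · ((2.576 + 0.915) / 0.52)²
n = 2 · (6.713)²
n ≈ 90.13
Round up to the next whole number: n = 91 per group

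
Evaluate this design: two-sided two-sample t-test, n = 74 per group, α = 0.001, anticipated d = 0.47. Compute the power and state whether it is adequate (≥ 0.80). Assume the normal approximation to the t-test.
Power ≈ 0.33; the study is underpowered (power < 0.80)

Power calculation (two-sample t-test, normal approximation):
z_β = d · √(n/2) - z_{α/2}
z_β = 0.47 · √(74/2) - 3.291
z_β = 0.47 · 6.083 - 3.291
z_β = -0.432

Power = Φ(z_β) = Φ(-0.432) ≈ 0.333

Effect size d = 0.47 is small by Cohen's convention (0.2/0.5/0.8).

Threshold: power ≥ 0.80 is conventionally adequate.
Power ≈ 0.33 → the study is underpowered (power < 0.80).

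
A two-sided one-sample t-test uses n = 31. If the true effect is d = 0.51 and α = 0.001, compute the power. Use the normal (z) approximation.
Power ≈ 0.33

Power calculation (one-sample t-test, normal approximation):
z_β = d · √n - z_{α/2}
z_β = 0.51 · √31 - 3.291
z_β = 0.51 · 5.568 - 3.291
z_β = -0.451

Power = Φ(z_β) = Φ(-0.451) ≈ 0.326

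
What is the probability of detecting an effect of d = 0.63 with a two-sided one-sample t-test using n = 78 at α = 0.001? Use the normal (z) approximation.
Power ≈ 0.99

Power calculation (one-sample t-test, normal approximation):
z_β = d · √n - z_{α/2}
z_β = 0.63 · √78 - 3.291
z_β = 0.63 · 8.832 - 3.291
z_β = 2.273

Power = Φ(z_β) = Φ(2.273) ≈ 0.989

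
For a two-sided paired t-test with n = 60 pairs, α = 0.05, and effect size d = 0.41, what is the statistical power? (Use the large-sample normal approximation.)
Power ≈ 0.89

Power calculation (paired t-test, normal approximation):
z_β = d · √n - z_{α/2}
z_β = 0.41 · √60 - 1.960
z_β = 0.41 · 7.746 - 1.960
z_β = 1.216

Power = Φ(z_β) = Φ(1.216) ≈ 0.888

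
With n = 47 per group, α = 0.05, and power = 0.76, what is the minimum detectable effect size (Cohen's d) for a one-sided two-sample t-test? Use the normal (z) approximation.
d ≈ 0.49

Minimum detectable effect (two-sample t-test, normal approximation):
d = (z_α + z_β) / √(n/2)
d = (1.645 + 0.706) / √(47/2)
d = 2.351 / 4.848
d ≈ 0.49

By Cohen's convention (0.2 small / 0.5 medium / 0.8 large): small effect.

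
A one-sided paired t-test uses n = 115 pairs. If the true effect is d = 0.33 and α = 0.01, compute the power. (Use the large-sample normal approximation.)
Power ≈ 0.89

Power calculation (paired t-test, normal approximation):
z_β = d · √n - z_α
z_β = 0.33 · √115 - 2.326
z_β = 0.33 · 10.724 - 2.326
z_β = 1.213

Power = Φ(z_β) = Φ(1.213) ≈ 0.887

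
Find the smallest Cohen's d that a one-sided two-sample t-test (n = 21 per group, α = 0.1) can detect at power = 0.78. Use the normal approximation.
d ≈ 0.63

Minimum detectable effect (two-sample t-test, normal approximation):
d = (z_α + z_β) / √(n/2)
d = (1.282 + 0.772) / √(21/2)
d = 2.054 / 3.240
d ≈ 0.63

By Cohen's convention (0.2 small / 0.5 medium / 0.8 large): medium effect.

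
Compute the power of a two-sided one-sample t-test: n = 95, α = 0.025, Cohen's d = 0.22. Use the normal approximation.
Power ≈ 0.46

Power calculation (one-sample t-test, normal approximation):
z_β = d · √n - z_{α/2}
z_β = 0.22 · √95 - 2.241
z_β = 0.22 · 9.747 - 2.241
z_β = -0.097

Power = Φ(z_β) = Φ(-0.097) ≈ 0.461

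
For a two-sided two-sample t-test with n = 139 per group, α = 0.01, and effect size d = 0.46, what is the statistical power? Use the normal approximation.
Power ≈ 0.90

Power calculation (two-sample t-test, normal approximation):
z_β = d · √(n/2) - z_{α/2}
z_β = 0.46 · √(139/2) - 2.576
z_β = 0.46 · 8.337 - 2.576
z_β = 1.259

Power = Φ(z_β) = Φ(1.259) ≈ 0.896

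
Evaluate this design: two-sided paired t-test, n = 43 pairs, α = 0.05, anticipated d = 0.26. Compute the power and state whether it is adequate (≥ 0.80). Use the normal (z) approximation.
Power ≈ 0.40; the study is underpowered (power < 0.80)

Power calculation (paired t-test, normal approximation):
z_β = d · √n - z_{α/2}
z_β = 0.26 · √43 - 1.960
z_β = 0.26 · 6.557 - 1.960
z_β = -0.255

Power = Φ(z_β) = Φ(-0.255) ≈ 0.399

Effect size d = 0.26 is small by Cohen's convention (0.2/0.5/0.8).

Threshold: power ≥ 0.80 is conventionally adequate.
Power ≈ 0.40 → the study is underpowered (power < 0.80).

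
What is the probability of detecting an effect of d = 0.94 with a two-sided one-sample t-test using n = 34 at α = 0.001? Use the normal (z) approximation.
Power ≈ 0.99

Power calculation (one-sample t-test, normal approximation):
z_β = d · √n - z_{α/2}
z_β = 0.94 · √34 - 3.291
z_β = 0.94 · 5.831 - 3.291
z_β = 2.191

Power = Φ(z_β) = Φ(2.191) ≈ 0.986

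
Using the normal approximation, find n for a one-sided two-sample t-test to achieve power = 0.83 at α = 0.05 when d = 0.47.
n = 62 per group

Sample size formula (two-sample t-test, normal approximation):
n = 2 · ((z_α + z_β) / d)²

z_α = 1.645 (for α = 0.05, one-sided)
z_β = 0.954 (for power = 0.83)
d = 0.47

n = 2 · ((1.645 + 0.954) / 0.47)²
n = 2 · (5.530)²
n ≈ 61.16
Round up to the next whole number: n = 62 per group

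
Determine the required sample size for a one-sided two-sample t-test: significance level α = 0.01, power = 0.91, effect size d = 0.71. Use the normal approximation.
n = 54 per group

Sample size formula (two-sample t-test, normal approximation):
n = 2 · ((z_α + z_β) / d)²

z_α = 2.326 (for α = 0.01, one-sided)
z_β = 1.341 (for power = 0.91)
d = 0.71

n = 2 · ((2.326 + 1.341) / 0.71)²
n = 2 · (5.165)²
n ≈ 53.35
Round up to the next whole number: n = 54 per group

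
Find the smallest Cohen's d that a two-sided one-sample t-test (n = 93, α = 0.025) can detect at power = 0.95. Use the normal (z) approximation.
d ≈ 0.40

Minimum detectable effect (one-sample t-test, normal approximation):
d = (z_{α/2} + z_β) / √n
d = (2.241 + 1.645) / √93
d = 3.886 / 9.644
d ≈ 0.40

By Cohen's convention (0.2 small / 0.5 medium / 0.8 large): small effect.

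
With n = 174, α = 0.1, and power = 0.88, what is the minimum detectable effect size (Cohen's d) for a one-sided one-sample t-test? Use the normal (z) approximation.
d ≈ 0.19

Minimum detectable effect (one-sample t-test, normal approximation):
d = (z_α + z_β) / √n
d = (1.282 + 1.175) / √174
d = 2.457 / 13.191
d ≈ 0.19

By Cohen's convention (0.2 small / 0.5 medium / 0.8 large): very small effect.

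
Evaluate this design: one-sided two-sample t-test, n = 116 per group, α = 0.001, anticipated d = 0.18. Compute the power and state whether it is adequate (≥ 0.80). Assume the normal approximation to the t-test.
Power ≈ 0.04; the study is underpowered (power < 0.80)

Power calculation (two-sample t-test, normal approximation):
z_β = d · √(n/2) - z_α
z_β = 0.18 · √(116/2) - 3.090
z_β = 0.18 · 7.616 - 3.090
z_β = -1.719

Power = Φ(z_β) = Φ(-1.719) ≈ 0.043

Effect size d = 0.18 is very small by Cohen's convention (0.2/0.5/0.8).

Threshold: power ≥ 0.80 is conventionally adequate.
Power ≈ 0.04 → the study is underpowered (power < 0.80).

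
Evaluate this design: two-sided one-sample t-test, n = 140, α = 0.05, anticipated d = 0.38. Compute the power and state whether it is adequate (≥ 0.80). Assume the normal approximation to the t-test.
Power ≈ 0.99; the study is adequately powered (power ≥ 0.80)

Power calculation (one-sample t-test, normal approximation):
z_β = d · √n - z_{α/2}
z_β = 0.38 · √140 - 1.960
z_β = 0.38 · 11.832 - 1.960
z_β = 2.536

Power = Φ(z_β) = Φ(2.536) ≈ 0.994

Effect size d = 0.38 is small by Cohen's convention (0.2/0.5/0.8).

Threshold: power ≥ 0.80 is conventionally adequate.
Power ≈ 0.99 → the study is adequately powered (power ≥ 0.80).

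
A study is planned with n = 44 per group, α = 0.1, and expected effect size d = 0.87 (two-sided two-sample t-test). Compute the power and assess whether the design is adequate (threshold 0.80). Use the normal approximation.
Power ≈ 0.99; the study is adequately powered (power ≥ 0.80)

Power calculation (two-sample t-test, normal approximation):
z_β = d · √(n/2) - z_{α/2}
z_β = 0.87 · √(44/2) - 1.645
z_β = 0.87 · 4.690 - 1.645
z_β = 2.436

Power = Φ(z_β) = Φ(2.436) ≈ 0.993

Effect size d = 0.87 is large by Cohen's convention (0.2/0.5/0.8).

Threshold: power ≥ 0.80 is conventionally adequate.
Power ≈ 0.99 → the study is adequately powered (power ≥ 0.80).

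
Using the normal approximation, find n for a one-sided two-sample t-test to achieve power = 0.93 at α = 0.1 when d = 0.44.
n = 79 per group

Sample size formula (two-sample t-test, normal approximation):
n = 2 · ((z_α + z_β) / d)²

z_α = 1.282 (for α = 0.1, one-sided)
z_β = 1.476 (for power = 0.93)
d = 0.44

n = 2 · ((1.282 + 1.476) / 0.44)²
n = 2 · (6.268)²
n ≈ 78.58
Round up to the next whole number: n = 79 per group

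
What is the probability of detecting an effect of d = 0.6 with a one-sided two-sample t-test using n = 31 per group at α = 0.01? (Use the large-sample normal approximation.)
Power ≈ 0.51

Power calculation (two-sample t-test, normal approximation):
z_β = d · √(n/2) - z_α
z_β = 0.6 · √(31/2) - 2.326
z_β = 0.6 · 3.937 - 2.326
z_β = 0.036

Power = Φ(z_β) = Φ(0.036) ≈ 0.514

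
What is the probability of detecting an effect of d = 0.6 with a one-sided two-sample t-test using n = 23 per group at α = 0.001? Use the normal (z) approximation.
Power ≈ 0.15

Power calculation (two-sample t-test, normal approximation):
z_β = d · √(n/2) - z_α
z_β = 0.6 · √(23/2) - 3.090
z_β = 0.6 · 3.391 - 3.090
z_β = -1.056

Power = Φ(z_β) = Φ(-1.056) ≈ 0.146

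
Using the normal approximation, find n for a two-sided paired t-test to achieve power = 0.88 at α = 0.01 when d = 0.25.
n = 226 pairs

Sample size formula (paired t-test, normal approximation):
n = ((z_{α/2} + z_β) / d)²

z_{α/2} = 2.576 (for α = 0.01, two-sided)
z_β = 1.175 (for power = 0.88)
d = 0.25

n = ((2.576 + 1.175) / 0.25)²
n = (15.004)²
n ≈ 225.12
Round up to the next whole number: n = 226 pairs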